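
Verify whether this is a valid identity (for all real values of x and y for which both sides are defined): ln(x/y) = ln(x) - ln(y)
Claim: ln(x/y) = ln(x) - ln(y).
Reasoning: Both sides are simultaneously defined only when x, y > 0. Write x = e^p, y = e^q. Then x/y = e^(p-q), so ln(x/y) = p - q = ln(x) - ln(y).
So the two sides agree for all real values of x and y for which both sides are defined.

Conclusion: Yes, this is an identity.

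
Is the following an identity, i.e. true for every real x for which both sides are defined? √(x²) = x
No, this is NOT an identity.

Claim: √(x²) = x.
Test a specific point where both sides are defined: x = -3.
LHS = √(x²) ≈ 3.0000
RHS = x ≈ -3.0000
Since 3.0000 ≠ -3.0000, the equation fails at this point, so it cannot hold for every real x for which both sides are defined.
√(x²) = |x|, which differs from x whenever x < 0 (both sides are defined for every real x).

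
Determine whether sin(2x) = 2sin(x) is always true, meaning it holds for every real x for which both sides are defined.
Claim: sin(2x) = 2sin(x).
Test a specific point where both sides are defined: x = -π/2.
LHS = sin(2x) ≈ 0.0000
RHS = 2sin(x) ≈ -2.0000
Since 0.0000 ≠ -2.0000, the equation fails at this point, so it cannot hold for every real x for which both sides are defined.
The correct double-angle formula is sin(2x) = 2sin(x)cos(x).

Conclusion: No, this is NOT an identity.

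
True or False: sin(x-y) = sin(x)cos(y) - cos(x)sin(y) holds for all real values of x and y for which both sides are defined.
Claim: sin(x-y) = sin(x)cos(y) - cos(x)sin(y).
Reasoning: Replace y by -y in sin(x+y) = sin(x)cos(y) + cos(x)sin(y) and use cos(-y) = cos(y), sin(-y) = -sin(y): sin(x-y) = sin(x)cos(y) - cos(x)sin(y).
So the two sides agree for all real values of x and y for which both sides are defined.

Conclusion: True.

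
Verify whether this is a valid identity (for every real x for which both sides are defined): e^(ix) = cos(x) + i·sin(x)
Yes, this is an identity.

Claim: e^(ix) = cos(x) + i·sin(x).
Reasoning: Euler's formula. Expand e^(ix) = Σ (ix)^k / k!. Since i² = -1, the even-k terms are Σ (-1)^m x^(2m)/(2m)! = cos(x) and the odd-k terms are i · Σ (-1)^m x^(2m+1)/(2m+1)! = i·sin(x).
So the two sides agree for every real x for which both sides are defined.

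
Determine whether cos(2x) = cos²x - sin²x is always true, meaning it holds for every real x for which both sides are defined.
Yes, this is an identity.

Claim: cos(2x) = cos²x - sin²x.
Reasoning: Put y = x in the addition formula cos(x+y) = cos(x)cos(y) - sin(x)sin(y): cos(2x) = cos²x - sin²x.
So the two sides agree for every real x for which both sides are defined.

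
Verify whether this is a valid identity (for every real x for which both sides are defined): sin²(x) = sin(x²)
Claim: sin²(x) = sin(x²).
Test a specific point where both sides are defined: x = 3π/4.
LHS = sin²(x) ≈ 0.5000
RHS = sin(x²) ≈ -0.6680
Since 0.5000 ≠ -0.6680, the equation fails at this point, so it cannot hold for every real x for which both sides are defined.
sin²(x) means (sin x)², squaring the output; sin(x²) squares the input. These are different functions.

Conclusion: No, this is NOT an identity.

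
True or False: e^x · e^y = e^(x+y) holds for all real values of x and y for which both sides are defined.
Claim: e^x · e^y = e^(x+y).
Reasoning: This is the law of exponents for a common base: multiplying powers adds exponents. E.g. from the series, (Σ x^j/j!)(Σ y^k/k!) = Σ_m (Σ_{j+k=m} x^j y^k/(j!k!)) = Σ_m (x+y)^m/m! by the binomial theorem.
So the two sides agree for all real values of x and y for which both sides are defined.

Conclusion: True.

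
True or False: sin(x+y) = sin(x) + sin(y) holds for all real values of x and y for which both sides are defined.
False.

Claim: sin(x+y) = sin(x) + sin(y).
Test a specific point where both sides are defined: x = -π/3, y = -π/6.
LHS = sin(x+y) ≈ -1.0000
RHS = sin(x) + sin(y) ≈ -1.3660
Since -1.0000 ≠ -1.3660, the equation fails at this point, so it cannot hold for all real values of x and y for which both sides are defined.
The correct expansion is sin(x+y) = sin(x)cos(y) + cos(x)sin(y); sine is not additive.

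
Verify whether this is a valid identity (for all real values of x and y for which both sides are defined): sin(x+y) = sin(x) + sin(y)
Claim: sin(x+y) = sin(x) + sin(y).
Test a specific point where both sides are defined: x = π, y = π/3.
LHS = sin(x+y) ≈ -0.8660
RHS = sin(x) + sin(y) ≈ 0.8660
Since -0.8660 ≠ 0.8660, the equation fails at this point, so it cannot hold for all real values of x and y for which both sides are defined.
The correct expansion is sin(x+y) = sin(x)cos(y) + cos(x)sin(y); sine is not additive.

Conclusion: No, this is NOT an identity.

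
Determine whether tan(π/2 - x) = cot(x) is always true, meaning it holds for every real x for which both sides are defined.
Yes, this is an identity.

Claim: tan(π/2 - x) = cot(x).
Reasoning: tan(π/2 - x) = sin(π/2 - x)/cos(π/2 - x) = cos(x)/sin(x) = cot(x), using the cofunction identities sin(π/2 - x) = cos(x) and cos(π/2 - x) = sin(x).
So the two sides agree for every real x for which both sides are defined.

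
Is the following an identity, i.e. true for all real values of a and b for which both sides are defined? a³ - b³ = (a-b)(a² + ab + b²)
Yes, this is an identity.

Claim: a³ - b³ = (a-b)(a² + ab + b²).
Reasoning: Expand the right side: (a-b)(a² + ab + b²) = a³ + a²b + ab² - a²b - ab² - b³ = a³ - b³ (the middle terms cancel in pairs).
So the two sides agree for all real values of a and b for which both sides are defined.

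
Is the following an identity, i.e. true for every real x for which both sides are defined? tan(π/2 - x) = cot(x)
Yes, this is an identity.

Claim: tan(π/2 - x) = cot(x).
Reasoning: tan(π/2 - x) = sin(π/2 - x)/cos(π/2 - x) = cos(x)/sin(x) = cot(x), using the cofunction identities sin(π/2 - x) = cos(x) and cos(π/2 - x) = sin(x).
So the two sides agree for every real x for which both sides are defined.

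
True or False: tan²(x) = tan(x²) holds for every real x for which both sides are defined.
False.

Claim: tan²(x) = tan(x²).
Test a specific point where both sides are defined: x = π/3.
LHS = tan²(x) ≈ 3.0000
RHS = tan(x²) ≈ 1.9485
Since 3.0000 ≠ 1.9485, the equation fails at this point, so it cannot hold for every real x for which both sides are defined.
tan²(x) means (tan x)², squaring the output; tan(x²) squares the input. These are different functions.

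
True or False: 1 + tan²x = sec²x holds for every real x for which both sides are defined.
True.

Claim: 1 + tan²x = sec²x.
Reasoning: Start from sin²x + cos²x = 1 and divide every term by cos²x (allowed wherever tan x and sec x are defined): tan²x + 1 = 1/cos²x = sec²x.
So the two sides agree for every real x for which both sides are defined.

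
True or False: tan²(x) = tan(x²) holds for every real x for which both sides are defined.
False.

Claim: tan²(x) = tan(x²).
Test a specific point where both sides are defined: x = π/3.
LHS = tan²(x) ≈ 3.0000
RHS = tan(x²) ≈ 1.9485
Since 3.0000 ≠ 1.9485, the equation fails at this point, so it cannot hold for every real x for which both sides are defined.
tan²(x) means (tan x)², squaring the output; tan(x²) squares the input. These are different functions.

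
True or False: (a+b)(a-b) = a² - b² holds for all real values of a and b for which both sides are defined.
Claim: (a+b)(a-b) = a² - b².
Reasoning: Expand: (a+b)(a-b) = a² - ab + ba - b² = a² - b² (the cross terms cancel).
So the two sides agree for all real values of a and b for which both sides are defined.

Conclusion: True.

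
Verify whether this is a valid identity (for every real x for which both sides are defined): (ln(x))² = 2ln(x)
Claim: (ln(x))² = 2ln(x).
Test a specific point where both sides are defined: x = 4.
LHS = (ln(x))² ≈ 1.9218
RHS = 2ln(x) ≈ 2.7726
Since 1.9218 ≠ 2.7726, the equation fails at this point, so it cannot hold for every real x for which both sides are defined.
2ln(x) equals ln(x²), which is not the same as (ln x)².

Conclusion: No, this is NOT an identity.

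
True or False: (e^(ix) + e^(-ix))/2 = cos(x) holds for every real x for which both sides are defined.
True.

Claim: (e^(ix) + e^(-ix))/2 = cos(x).
Reasoning: By Euler's formula e^(ix) = cos(x) + i·sin(x) and e^(-ix) = cos(x) - i·sin(x). Adding cancels the sine terms: e^(ix) + e^(-ix) = 2cos(x); divide by 2.
So the two sides agree for every real x for which both sides are defined.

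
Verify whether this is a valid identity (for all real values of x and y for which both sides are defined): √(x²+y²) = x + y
No, this is NOT an identity.

Claim: √(x²+y²) = x + y.
Test a specific point where both sides are defined: x = 1/2, y = 1/2.
LHS = √(x²+y²) ≈ 0.7071
RHS = x + y ≈ 1.0000
Since 0.7071 ≠ 1.0000, the equation fails at this point, so it cannot hold for all real values of x and y for which both sides are defined.
(x+y)² = x² + 2xy + y², not x² + y², so the square root does not split this way.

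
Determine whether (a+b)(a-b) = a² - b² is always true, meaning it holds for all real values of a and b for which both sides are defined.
Yes, this is an identity.

Claim: (a+b)(a-b) = a² - b².
Reasoning: Expand: (a+b)(a-b) = a² - ab + ba - b² = a² - b² (the cross terms cancel).
So the two sides agree for all real values of a and b for which both sides are defined.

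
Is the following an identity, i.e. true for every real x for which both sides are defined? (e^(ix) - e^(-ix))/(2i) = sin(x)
Claim: (e^(ix) - e^(-ix))/(2i) = sin(x).
Reasoning: By Euler's formula e^(ix) = cos(x) + i·sin(x) and e^(-ix) = cos(x) - i·sin(x). Subtracting cancels the cosine terms: e^(ix) - e^(-ix) = 2i·sin(x); divide by 2i.
So the two sides agree for every real x for which both sides are defined.

Conclusion: Yes, this is an identity.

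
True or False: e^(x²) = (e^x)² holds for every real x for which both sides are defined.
False.

Claim: e^(x²) = (e^x)².
Test a specific point where both sides are defined: x = -1.
LHS = e^(x²) ≈ 2.7183
RHS = (e^x)² ≈ 0.1353
Since 2.7183 ≠ 0.1353, the equation fails at this point, so it cannot hold for every real x for which both sides are defined.
(e^x)² = e^(2x), and 2x ≠ x² in general.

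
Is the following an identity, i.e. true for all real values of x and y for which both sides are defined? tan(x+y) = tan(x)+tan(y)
Claim: tan(x+y) = tan(x)+tan(y).
Test a specific point where both sides are defined: x = π/4, y = -π/6.
LHS = tan(x+y) ≈ 0.2679
RHS = tan(x)+tan(y) ≈ 0.4226
Since 0.2679 ≠ 0.4226, the equation fails at this point, so it cannot hold for all real values of x and y for which both sides are defined.
The correct formula is tan(x+y) = (tan(x) + tan(y))/(1 - tan(x)tan(y)).

Conclusion: No, this is NOT an identity.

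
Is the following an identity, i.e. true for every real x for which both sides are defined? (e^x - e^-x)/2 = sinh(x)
Yes, this is an identity.

Claim: (e^x - e^-x)/2 = sinh(x).
Reasoning: This is exactly the definition of the hyperbolic sine: sinh(x) := (e^x - e^-x)/2.
So the two sides agree for every real x for which both sides are defined.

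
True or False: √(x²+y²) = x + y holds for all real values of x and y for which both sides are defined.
False.

Claim: √(x²+y²) = x + y.
Test a specific point where both sides are defined: x = 5, y = 2.
LHS = √(x²+y²) ≈ 5.3852
RHS = x + y ≈ 7.0000
Since 5.3852 ≠ 7.0000, the equation fails at this point, so it cannot hold for all real values of x and y for which both sides are defined.
(x+y)² = x² + 2xy + y², not x² + y², so the square root does not split this way.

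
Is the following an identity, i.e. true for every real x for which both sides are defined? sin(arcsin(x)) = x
Yes, this is an identity.

Claim: sin(arcsin(x)) = x.
Reasoning: For -1 ≤ x ≤ 1 (where arcsin is defined), arcsin(x) is by definition an angle whose sine equals x. Taking the sine of that angle returns x. (Note the other order, arcsin(sin x) = x, is NOT an identity.)
So the two sides agree for every real x for which both sides are defined.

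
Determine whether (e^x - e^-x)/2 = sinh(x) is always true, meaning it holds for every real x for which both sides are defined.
Yes, this is an identity.

Claim: (e^x - e^-x)/2 = sinh(x).
Reasoning: This is exactly the definition of the hyperbolic sine: sinh(x) := (e^x - e^-x)/2.
So the two sides agree for every real x for which both sides are defined.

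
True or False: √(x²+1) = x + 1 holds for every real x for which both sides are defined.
False.

Claim: √(x²+1) = x + 1.
Test a specific point where both sides are defined: x = 2.
LHS = √(x²+1) ≈ 2.2361
RHS = x + 1 ≈ 3.0000
Since 2.2361 ≠ 3.0000, the equation fails at this point, so it cannot hold for every real x for which both sides are defined.
(x+1)² = x² + 2x + 1 ≠ x² + 1 unless x = 0.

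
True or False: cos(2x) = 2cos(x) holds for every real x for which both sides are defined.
False.

Claim: cos(2x) = 2cos(x).
Test a specific point where both sides are defined: x = 2π/3.
LHS = cos(2x) ≈ -0.5000
RHS = 2cos(x) ≈ -1.0000
Since -0.5000 ≠ -1.0000, the equation fails at this point, so it cannot hold for every real x for which both sides are defined.
The correct double-angle formula is cos(2x) = cos²x - sin²x.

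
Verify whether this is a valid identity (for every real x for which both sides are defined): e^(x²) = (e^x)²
No, this is NOT an identity.

Claim: e^(x²) = (e^x)².
Test a specific point where both sides are defined: x = 3.
LHS = e^(x²) ≈ 8103.0839
RHS = (e^x)² ≈ 403.4288
Since 8103.0839 ≠ 403.4288, the equation fails at this point, so it cannot hold for every real x for which both sides are defined.
(e^x)² = e^(2x), and 2x ≠ x² in general.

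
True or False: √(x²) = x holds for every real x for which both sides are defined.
Claim: √(x²) = x.
Test a specific point where both sides are defined: x = -2.
LHS = √(x²) ≈ 2.0000
RHS = x ≈ -2.0000
Since 2.0000 ≠ -2.0000, the equation fails at this point, so it cannot hold for every real x for which both sides are defined.
√(x²) = |x|, which differs from x whenever x < 0 (both sides are defined for every real x).

Conclusion: False.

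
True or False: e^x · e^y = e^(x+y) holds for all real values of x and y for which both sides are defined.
Claim: e^x · e^y = e^(x+y).
Reasoning: This is the law of exponents for a common base: multiplying powers adds exponents. E.g. from the series, (Σ x^j/j!)(Σ y^k/k!) = Σ_m (Σ_{j+k=m} x^j y^k/(j!k!)) = Σ_m (x+y)^m/m! by the binomial theorem.
So the two sides agree for all real values of x and y for which both sides are defined.

Conclusion: True.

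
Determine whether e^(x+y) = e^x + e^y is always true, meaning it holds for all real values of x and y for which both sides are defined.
Claim: e^(x+y) = e^x + e^y.
Test a specific point where both sides are defined: x = -3, y = 2.
LHS = e^(x+y) ≈ 0.3679
RHS = e^x + e^y ≈ 7.4388
Since 0.3679 ≠ 7.4388, the equation fails at this point, so it cannot hold for all real values of x and y for which both sides are defined.
The correct rule is e^(x+y) = e^x · e^y (a product, not a sum).

Conclusion: No, this is NOT an identity.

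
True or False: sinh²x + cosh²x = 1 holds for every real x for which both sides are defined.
Claim: sinh²x + cosh²x = 1.
Test a specific point where both sides are defined: x = -2.
LHS = sinh²x + cosh²x ≈ 27.3082
RHS = 1 ≈ 1.0000
Since 27.3082 ≠ 1.0000, the equation fails at this point, so it cannot hold for every real x for which both sides are defined.
The correct hyperbolic identity is cosh²x - sinh²x = 1 (a difference); the sum sinh²x + cosh²x equals cosh(2x).

Conclusion: False.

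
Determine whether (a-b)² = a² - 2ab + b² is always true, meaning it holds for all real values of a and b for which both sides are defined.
Yes, this is an identity.

Claim: (a-b)² = a² - 2ab + b².
Reasoning: Expand: (a-b)² = (a-b)(a-b) = a·a - a·b - b·a + b·b = a² - 2ab + b².
So the two sides agree for all real values of a and b for which both sides are defined.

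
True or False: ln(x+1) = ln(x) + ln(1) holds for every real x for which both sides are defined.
Claim: ln(x+1) = ln(x) + ln(1).
Test a specific point where both sides are defined: x = 3.
LHS = ln(x+1) ≈ 1.3863
RHS = ln(x) + ln(1) ≈ 1.0986
Since 1.3863 ≠ 1.0986, the equation fails at this point, so it cannot hold for every real x for which both sides are defined.
ln(1) = 0, so the right side is just ln(x), which differs from ln(x+1).

Conclusion: False.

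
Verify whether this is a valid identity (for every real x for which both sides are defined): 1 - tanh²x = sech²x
Yes, this is an identity.

Claim: 1 - tanh²x = sech²x.
Reasoning: Divide cosh²x - sinh²x = 1 through by cosh²x (never zero): 1 - tanh²x = 1/cosh²x = sech²x.
So the two sides agree for every real x for which both sides are defined.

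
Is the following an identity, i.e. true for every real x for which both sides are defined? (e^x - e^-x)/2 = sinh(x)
Yes, this is an identity.

Claim: (e^x - e^-x)/2 = sinh(x).
Reasoning: This is exactly the definition of the hyperbolic sine: sinh(x) := (e^x - e^-x)/2.
So the two sides agree for every real x for which both sides are defined.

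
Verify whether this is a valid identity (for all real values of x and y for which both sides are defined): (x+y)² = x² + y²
No, this is NOT an identity.

Claim: (x+y)² = x² + y².
Test a specific point where both sides are defined: x = 3/2, y = 2.
LHS = (x+y)² ≈ 12.2500
RHS = x² + y² ≈ 6.2500
Since 12.2500 ≠ 6.2500, the equation fails at this point, so it cannot hold for all real values of x and y for which both sides are defined.
The correct expansion is (x+y)² = x² + 2xy + y²; the cross term 2xy is missing.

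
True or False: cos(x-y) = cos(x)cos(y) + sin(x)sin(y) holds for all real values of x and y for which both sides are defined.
Claim: cos(x-y) = cos(x)cos(y) + sin(x)sin(y).
Reasoning: Replace y by -y in cos(x+y) = cos(x)cos(y) - sin(x)sin(y) and use cos(-y) = cos(y), sin(-y) = -sin(y): cos(x-y) = cos(x)cos(y) + sin(x)sin(y).
So the two sides agree for all real values of x and y for which both sides are defined.

Conclusion: True.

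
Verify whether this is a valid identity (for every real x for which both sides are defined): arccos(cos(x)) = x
No, this is NOT an identity.

Claim: arccos(cos(x)) = x.
Test a specific point where both sides are defined: x = -π/4.
LHS = arccos(cos(x)) ≈ 0.7854
RHS = x ≈ -0.7854
Since 0.7854 ≠ -0.7854, the equation fails at this point, so it cannot hold for every real x for which both sides are defined.
arccos only returns values in [0, π], so arccos(cos(x)) = x holds only for x in that interval, not for all real x.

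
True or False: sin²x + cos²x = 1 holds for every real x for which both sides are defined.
Claim: sin²x + cos²x = 1.
Reasoning: The point (cos x, sin x) lies on the unit circle X² + Y² = 1, so cos²x + sin²x = 1 for every real x.
So the two sides agree for every real x for which both sides are defined.

Conclusion: True.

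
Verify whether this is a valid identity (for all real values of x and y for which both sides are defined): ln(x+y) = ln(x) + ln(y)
Claim: ln(x+y) = ln(x) + ln(y).
Test a specific point where both sides are defined: x = 3, y = 3.
LHS = ln(x+y) ≈ 1.7918
RHS = ln(x) + ln(y) ≈ 2.1972
Since 1.7918 ≠ 2.1972, the equation fails at this point, so it cannot hold for all real values of x and y for which both sides are defined.
ln(x) + ln(y) = ln(xy), not ln(x+y).

Conclusion: No, this is NOT an identity.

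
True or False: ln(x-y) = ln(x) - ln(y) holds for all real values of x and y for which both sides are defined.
Claim: ln(x-y) = ln(x) - ln(y).
Test a specific point where both sides are defined: x = 3/2, y = 1.
LHS = ln(x-y) ≈ -0.6931
RHS = ln(x) - ln(y) ≈ 0.4055
Since -0.6931 ≠ 0.4055, the equation fails at this point, so it cannot hold for all real values of x and y for which both sides are defined.
ln(x) - ln(y) = ln(x/y), not ln(x-y).

Conclusion: False.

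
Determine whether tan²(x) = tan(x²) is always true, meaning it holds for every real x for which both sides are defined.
No, this is NOT an identity.

Claim: tan²(x) = tan(x²).
Test a specific point where both sides are defined: x = π/3.
LHS = tan²(x) ≈ 3.0000
RHS = tan(x²) ≈ 1.9485
Since 3.0000 ≠ 1.9485, the equation fails at this point, so it cannot hold for every real x for which both sides are defined.
tan²(x) means (tan x)², squaring the output; tan(x²) squares the input. These are different functions.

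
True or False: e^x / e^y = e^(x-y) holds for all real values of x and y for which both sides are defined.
True.

Claim: e^x / e^y = e^(x-y).
Reasoning: 1/e^y = e^(-y), so e^x / e^y = e^x · e^(-y) = e^(x + (-y)) = e^(x-y) by the product rule for exponents.
So the two sides agree for all real values of x and y for which both sides are defined.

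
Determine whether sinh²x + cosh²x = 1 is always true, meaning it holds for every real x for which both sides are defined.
Claim: sinh²x + cosh²x = 1.
Test a specific point where both sides are defined: x = 1.
LHS = sinh²x + cosh²x ≈ 3.7622
RHS = 1 ≈ 1.0000
Since 3.7622 ≠ 1.0000, the equation fails at this point, so it cannot hold for every real x for which both sides are defined.
The correct hyperbolic identity is cosh²x - sinh²x = 1 (a difference); the sum sinh²x + cosh²x equals cosh(2x).

Conclusion: No, this is NOT an identity.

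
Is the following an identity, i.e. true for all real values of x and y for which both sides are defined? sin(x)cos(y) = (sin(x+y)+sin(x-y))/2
Claim: sin(x)cos(y) = (sin(x+y)+sin(x-y))/2.
Reasoning: sin(x+y) = sin(x)cos(y) + cos(x)sin(y) and sin(x-y) = sin(x)cos(y) - cos(x)sin(y). Adding, sin(x+y) + sin(x-y) = 2sin(x)cos(y); divide by 2.
So the two sides agree for all real values of x and y for which both sides are defined.

Conclusion: Yes, this is an identity.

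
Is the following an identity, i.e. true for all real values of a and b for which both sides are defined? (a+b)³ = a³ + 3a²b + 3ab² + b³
Claim: (a+b)³ = a³ + 3a²b + 3ab² + b³.
Reasoning: (a+b)³ = (a+b)(a+b)² = (a+b)(a² + 2ab + b²) = a³ + 2a²b + ab² + a²b + 2ab² + b³ = a³ + 3a²b + 3ab² + b³.
So the two sides agree for all real values of a and b for which both sides are defined.

Conclusion: Yes, this is an identity.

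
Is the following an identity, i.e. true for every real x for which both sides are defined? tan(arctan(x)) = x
Claim: tan(arctan(x)) = x.
Reasoning: For every real x, arctan(x) is by definition the angle in (-π/2, π/2) whose tangent equals x. Taking the tangent of that angle returns x.
So the two sides agree for every real x for which both sides are defined.

Conclusion: Yes, this is an identity.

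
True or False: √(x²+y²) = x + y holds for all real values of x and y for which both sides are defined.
False.

Claim: √(x²+y²) = x + y.
Test a specific point where both sides are defined: x = 1, y = 3/2.
LHS = √(x²+y²) ≈ 1.8028
RHS = x + y ≈ 2.5000
Since 1.8028 ≠ 2.5000, the equation fails at this point, so it cannot hold for all real values of x and y for which both sides are defined.
(x+y)² = x² + 2xy + y², not x² + y², so the square root does not split this way.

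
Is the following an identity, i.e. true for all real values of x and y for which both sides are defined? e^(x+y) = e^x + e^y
No, this is NOT an identity.

Claim: e^(x+y) = e^x + e^y.
Test a specific point where both sides are defined: x = -2, y = 3/2.
LHS = e^(x+y) ≈ 0.6065
RHS = e^x + e^y ≈ 4.6170
Since 0.6065 ≠ 4.6170, the equation fails at this point, so it cannot hold for all real values of x and y for which both sides are defined.
The correct rule is e^(x+y) = e^x · e^y (a product, not a sum).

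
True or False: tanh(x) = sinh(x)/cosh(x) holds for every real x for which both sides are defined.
Claim: tanh(x) = sinh(x)/cosh(x).
Reasoning: tanh(x) is defined as sinh(x)/cosh(x) = (e^x - e^-x)/(e^x + e^-x); cosh(x) ≥ 1 is never zero, so this holds for every real x.
So the two sides agree for every real x for which both sides are defined.

Conclusion: True.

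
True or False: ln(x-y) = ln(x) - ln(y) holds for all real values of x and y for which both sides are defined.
Claim: ln(x-y) = ln(x) - ln(y).
Test a specific point where both sides are defined: x = 4, y = 1.
LHS = ln(x-y) ≈ 1.0986
RHS = ln(x) - ln(y) ≈ 1.3863
Since 1.0986 ≠ 1.3863, the equation fails at this point, so it cannot hold for all real values of x and y for which both sides are defined.
ln(x) - ln(y) = ln(x/y), not ln(x-y).

Conclusion: False.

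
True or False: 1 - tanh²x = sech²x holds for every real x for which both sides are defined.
True.

Claim: 1 - tanh²x = sech²x.
Reasoning: Divide cosh²x - sinh²x = 1 through by cosh²x (never zero): 1 - tanh²x = 1/cosh²x = sech²x.
So the two sides agree for every real x for which both sides are defined.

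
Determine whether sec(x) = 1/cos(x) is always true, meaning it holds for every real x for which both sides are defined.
Claim: sec(x) = 1/cos(x).
Reasoning: sec(x) is by definition the reciprocal of cos(x), wherever cos(x) ≠ 0.
So the two sides agree for every real x for which both sides are defined.

Conclusion: Yes, this is an identity.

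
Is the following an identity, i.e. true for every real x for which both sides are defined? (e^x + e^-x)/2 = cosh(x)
Claim: (e^x + e^-x)/2 = cosh(x).
Reasoning: This is exactly the definition of the hyperbolic cosine: cosh(x) := (e^x + e^-x)/2.
So the two sides agree for every real x for which both sides are defined.

Conclusion: Yes, this is an identity.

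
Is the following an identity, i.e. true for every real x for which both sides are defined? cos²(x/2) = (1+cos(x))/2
Yes, this is an identity.

Claim: cos²(x/2) = (1+cos(x))/2.
Reasoning: Use cos(2θ) = 2cos²θ - 1 with θ = x/2: cos(x) = 2cos²(x/2) - 1. Solving for cos²(x/2) gives (1 + cos(x))/2.
So the two sides agree for every real x for which both sides are defined.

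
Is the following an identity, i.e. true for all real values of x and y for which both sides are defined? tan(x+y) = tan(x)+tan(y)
Claim: tan(x+y) = tan(x)+tan(y).
Test a specific point where both sides are defined: x = 3π/4, y = -π/6.
LHS = tan(x+y) ≈ -3.7321
RHS = tan(x)+tan(y) ≈ -1.5774
Since -3.7321 ≠ -1.5774, the equation fails at this point, so it cannot hold for all real values of x and y for which both sides are defined.
The correct formula is tan(x+y) = (tan(x) + tan(y))/(1 - tan(x)tan(y)).

Conclusion: No, this is NOT an identity.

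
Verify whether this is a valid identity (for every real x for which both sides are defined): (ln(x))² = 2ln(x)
Claim: (ln(x))² = 2ln(x).
Test a specific point where both sides are defined: x = 3/2.
LHS = (ln(x))² ≈ 0.1644
RHS = 2ln(x) ≈ 0.8109
Since 0.1644 ≠ 0.8109, the equation fails at this point, so it cannot hold for every real x for which both sides are defined.
2ln(x) equals ln(x²), which is not the same as (ln x)².

Conclusion: No, this is NOT an identity.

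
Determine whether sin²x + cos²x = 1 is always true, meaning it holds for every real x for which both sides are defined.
Yes, this is an identity.

Claim: sin²x + cos²x = 1.
Reasoning: The point (cos x, sin x) lies on the unit circle X² + Y² = 1, so cos²x + sin²x = 1 for every real x.
So the two sides agree for every real x for which both sides are defined.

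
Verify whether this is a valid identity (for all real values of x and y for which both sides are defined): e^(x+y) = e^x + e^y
No, this is NOT an identity.

Claim: e^(x+y) = e^x + e^y.
Test a specific point where both sides are defined: x = 1, y = 1/2.
LHS = e^(x+y) ≈ 4.4817
RHS = e^x + e^y ≈ 4.3670
Since 4.4817 ≠ 4.3670, the equation fails at this point, so it cannot hold for all real values of x and y for which both sides are defined.
The correct rule is e^(x+y) = e^x · e^y (a product, not a sum).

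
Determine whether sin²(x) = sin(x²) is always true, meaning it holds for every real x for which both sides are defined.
Claim: sin²(x) = sin(x²).
Test a specific point where both sides are defined: x = -π/2.
LHS = sin²(x) ≈ 1.0000
RHS = sin(x²) ≈ 0.6243
Since 1.0000 ≠ 0.6243, the equation fails at this point, so it cannot hold for every real x for which both sides are defined.
sin²(x) means (sin x)², squaring the output; sin(x²) squares the input. These are different functions.

Conclusion: No, this is NOT an identity.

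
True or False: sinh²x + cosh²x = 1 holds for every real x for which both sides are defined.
False.

Claim: sinh²x + cosh²x = 1.
Test a specific point where both sides are defined: x = 1.
LHS = sinh²x + cosh²x ≈ 3.7622
RHS = 1 ≈ 1.0000
Since 3.7622 ≠ 1.0000, the equation fails at this point, so it cannot hold for every real x for which both sides are defined.
The correct hyperbolic identity is cosh²x - sinh²x = 1 (a difference); the sum sinh²x + cosh²x equals cosh(2x).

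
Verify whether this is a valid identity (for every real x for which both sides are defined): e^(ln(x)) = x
Claim: e^(ln(x)) = x.
Reasoning: For x > 0, ln(x) is by definition the exponent p such that e^p = x. Raising e to that exponent therefore returns x: e^(ln x) = x.
So the two sides agree for every real x for which both sides are defined.

Conclusion: Yes, this is an identity.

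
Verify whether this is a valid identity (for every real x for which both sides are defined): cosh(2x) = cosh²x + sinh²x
Claim: cosh(2x) = cosh²x + sinh²x.
Reasoning: cosh²x = (e^(2x) + 2 + e^(-2x))/4 and sinh²x = (e^(2x) - 2 + e^(-2x))/4. Adding gives (2e^(2x) + 2e^(-2x))/4 = (e^(2x) + e^(-2x))/2 = cosh(2x).
So the two sides agree for every real x for which both sides are defined.

Conclusion: Yes, this is an identity.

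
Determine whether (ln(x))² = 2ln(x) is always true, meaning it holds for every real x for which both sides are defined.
Claim: (ln(x))² = 2ln(x).
Test a specific point where both sides are defined: x = 4.
LHS = (ln(x))² ≈ 1.9218
RHS = 2ln(x) ≈ 2.7726
Since 1.9218 ≠ 2.7726, the equation fails at this point, so it cannot hold for every real x for which both sides are defined.
2ln(x) equals ln(x²), which is not the same as (ln x)².

Conclusion: No, this is NOT an identity.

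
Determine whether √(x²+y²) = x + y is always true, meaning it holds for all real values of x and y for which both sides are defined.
Claim: √(x²+y²) = x + y.
Test a specific point where both sides are defined: x = 2, y = 4.
LHS = √(x²+y²) ≈ 4.4721
RHS = x + y ≈ 6.0000
Since 4.4721 ≠ 6.0000, the equation fails at this point, so it cannot hold for all real values of x and y for which both sides are defined.
(x+y)² = x² + 2xy + y², not x² + y², so the square root does not split this way.

Conclusion: No, this is NOT an identity.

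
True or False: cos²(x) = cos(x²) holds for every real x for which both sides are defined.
False.

Claim: cos²(x) = cos(x²).
Test a specific point where both sides are defined: x = -π/3.
LHS = cos²(x) ≈ 0.2500
RHS = cos(x²) ≈ 0.4566
Since 0.2500 ≠ 0.4566, the equation fails at this point, so it cannot hold for every real x for which both sides are defined.
cos²(x) means (cos x)², squaring the output; cos(x²) squares the input. These are different functions.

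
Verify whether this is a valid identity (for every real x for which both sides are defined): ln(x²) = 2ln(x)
Yes, this is an identity.

Claim: ln(x²) = 2ln(x).
Reasoning: The right side requires x > 0. For x > 0, x² = (e^(ln x))² = e^(2ln x), so ln(x²) = 2ln(x). (For x < 0 the right side is undefined, so those values are outside the claim.)
So the two sides agree for every real x for which both sides are defined.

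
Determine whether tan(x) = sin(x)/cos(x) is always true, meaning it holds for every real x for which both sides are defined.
Claim: tan(x) = sin(x)/cos(x).
Reasoning: For an angle x whose terminal point on the unit circle is (cos x, sin x), tan(x) is defined as the ratio (second coordinate)/(first coordinate) = sin(x)/cos(x), wherever cos(x) ≠ 0.
So the two sides agree for every real x for which both sides are defined.

Conclusion: Yes, this is an identity.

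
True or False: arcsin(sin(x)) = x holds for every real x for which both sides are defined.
Claim: arcsin(sin(x)) = x.
Test a specific point where both sides are defined: x = π.
LHS = arcsin(sin(x)) ≈ 0.0000
RHS = x ≈ 3.1416
Since 0.0000 ≠ 3.1416, the equation fails at this point, so it cannot hold for every real x for which both sides are defined.
arcsin only returns values in [-π/2, π/2], so arcsin(sin(x)) = x holds only for x in that interval, not for all real x.

Conclusion: False.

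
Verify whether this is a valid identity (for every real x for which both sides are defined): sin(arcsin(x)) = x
Claim: sin(arcsin(x)) = x.
Reasoning: For -1 ≤ x ≤ 1 (where arcsin is defined), arcsin(x) is by definition an angle whose sine equals x. Taking the sine of that angle returns x. (Note the other order, arcsin(sin x) = x, is NOT an identity.)
So the two sides agree for every real x for which both sides are defined.

Conclusion: Yes, this is an identity.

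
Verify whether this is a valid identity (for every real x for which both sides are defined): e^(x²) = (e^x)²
Claim: e^(x²) = (e^x)².
Test a specific point where both sides are defined: x = -3.
LHS = e^(x²) ≈ 8103.0839
RHS = (e^x)² ≈ 0.0025
Since 8103.0839 ≠ 0.0025, the equation fails at this point, so it cannot hold for every real x for which both sides are defined.
(e^x)² = e^(2x), and 2x ≠ x² in general.

Conclusion: No, this is NOT an identity.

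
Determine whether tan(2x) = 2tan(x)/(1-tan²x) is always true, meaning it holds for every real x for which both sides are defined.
Yes, this is an identity.

Claim: tan(2x) = 2tan(x)/(1-tan²x).
Reasoning: tan(2x) = sin(2x)/cos(2x) = 2sin(x)cos(x) / (cos²x - sin²x). Divide numerator and denominator by cos²x: 2tan(x) / (1 - tan²x).
So the two sides agree for every real x for which both sides are defined.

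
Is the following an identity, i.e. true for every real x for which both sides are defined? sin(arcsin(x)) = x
Claim: sin(arcsin(x)) = x.
Reasoning: For -1 ≤ x ≤ 1 (where arcsin is defined), arcsin(x) is by definition an angle whose sine equals x. Taking the sine of that angle returns x. (Note the other order, arcsin(sin x) = x, is NOT an identity.)
So the two sides agree for every real x for which both sides are defined.

Conclusion: Yes, this is an identity.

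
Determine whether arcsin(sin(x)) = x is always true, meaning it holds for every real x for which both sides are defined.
No, this is NOT an identity.

Claim: arcsin(sin(x)) = x.
Test a specific point where both sides are defined: x = π.
LHS = arcsin(sin(x)) ≈ 0.0000
RHS = x ≈ 3.1416
Since 0.0000 ≠ 3.1416, the equation fails at this point, so it cannot hold for every real x for which both sides are defined.
arcsin only returns values in [-π/2, π/2], so arcsin(sin(x)) = x holds only for x in that interval, not for all real x.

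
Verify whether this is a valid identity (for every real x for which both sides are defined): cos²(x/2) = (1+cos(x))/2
Claim: cos²(x/2) = (1+cos(x))/2.
Reasoning: Use cos(2θ) = 2cos²θ - 1 with θ = x/2: cos(x) = 2cos²(x/2) - 1. Solving for cos²(x/2) gives (1 + cos(x))/2.
So the two sides agree for every real x for which both sides are defined.

Conclusion: Yes, this is an identity.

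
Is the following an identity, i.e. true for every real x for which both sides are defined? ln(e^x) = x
Yes, this is an identity.

Claim: ln(e^x) = x.
Reasoning: ln is the inverse of the exponential: ln(e^x) asks for the exponent p with e^p = e^x, and since e^p is one-to-one that exponent is p = x.
So the two sides agree for every real x for which both sides are defined.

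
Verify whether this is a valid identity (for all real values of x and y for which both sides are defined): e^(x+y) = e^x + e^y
Claim: e^(x+y) = e^x + e^y.
Test a specific point where both sides are defined: x = 4, y = 1/2.
LHS = e^(x+y) ≈ 90.0171
RHS = e^x + e^y ≈ 56.2469
Since 90.0171 ≠ 56.2469, the equation fails at this point, so it cannot hold for all real values of x and y for which both sides are defined.
The correct rule is e^(x+y) = e^x · e^y (a product, not a sum).

Conclusion: No, this is NOT an identity.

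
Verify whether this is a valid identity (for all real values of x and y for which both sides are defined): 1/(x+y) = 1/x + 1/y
No, this is NOT an identity.

Claim: 1/(x+y) = 1/x + 1/y.
Test a specific point where both sides are defined: x = 5, y = 1.
LHS = 1/(x+y) ≈ 0.1667
RHS = 1/x + 1/y ≈ 1.2000
Since 0.1667 ≠ 1.2000, the equation fails at this point, so it cannot hold for all real values of x and y for which both sides are defined.
1/x + 1/y = (x+y)/(xy), which is not 1/(x+y).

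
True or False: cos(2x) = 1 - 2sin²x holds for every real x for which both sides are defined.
Claim: cos(2x) = 1 - 2sin²x.
Reasoning: cos(2x) = cos²x - sin²x. Replace cos²x by 1 - sin²x: (1 - sin²x) - sin²x = 1 - 2sin²x.
So the two sides agree for every real x for which both sides are defined.

Conclusion: True.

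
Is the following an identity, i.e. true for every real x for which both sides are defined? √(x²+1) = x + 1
No, this is NOT an identity.

Claim: √(x²+1) = x + 1.
Test a specific point where both sides are defined: x = 4.
LHS = √(x²+1) ≈ 4.1231
RHS = x + 1 ≈ 5.0000
Since 4.1231 ≠ 5.0000, the equation fails at this point, so it cannot hold for every real x for which both sides are defined.
(x+1)² = x² + 2x + 1 ≠ x² + 1 unless x = 0.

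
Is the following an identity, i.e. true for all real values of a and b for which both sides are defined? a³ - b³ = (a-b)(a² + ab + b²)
Claim: a³ - b³ = (a-b)(a² + ab + b²).
Reasoning: Expand the right side: (a-b)(a² + ab + b²) = a³ + a²b + ab² - a²b - ab² - b³ = a³ - b³ (the middle terms cancel in pairs).
So the two sides agree for all real values of a and b for which both sides are defined.

Conclusion: Yes, this is an identity.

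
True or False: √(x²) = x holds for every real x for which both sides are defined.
Claim: √(x²) = x.
Test a specific point where both sides are defined: x = -1.
LHS = √(x²) ≈ 1.0000
RHS = x ≈ -1.0000
Since 1.0000 ≠ -1.0000, the equation fails at this point, so it cannot hold for every real x for which both sides are defined.
√(x²) = |x|, which differs from x whenever x < 0 (both sides are defined for every real x).

Conclusion: False.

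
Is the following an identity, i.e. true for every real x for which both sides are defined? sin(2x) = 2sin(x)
Claim: sin(2x) = 2sin(x).
Test a specific point where both sides are defined: x = -π/3.
LHS = sin(2x) ≈ -0.8660
RHS = 2sin(x) ≈ -1.7321
Since -0.8660 ≠ -1.7321, the equation fails at this point, so it cannot hold for every real x for which both sides are defined.
The correct double-angle formula is sin(2x) = 2sin(x)cos(x).

Conclusion: No, this is NOT an identity.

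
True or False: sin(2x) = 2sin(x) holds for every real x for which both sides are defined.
False.

Claim: sin(2x) = 2sin(x).
Test a specific point where both sides are defined: x = -π/6.
LHS = sin(2x) ≈ -0.8660
RHS = 2sin(x) ≈ -1.0000
Since -0.8660 ≠ -1.0000, the equation fails at this point, so it cannot hold for every real x for which both sides are defined.
The correct double-angle formula is sin(2x) = 2sin(x)cos(x).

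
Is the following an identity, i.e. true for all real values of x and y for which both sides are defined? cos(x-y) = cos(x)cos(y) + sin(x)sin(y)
Yes, this is an identity.

Claim: cos(x-y) = cos(x)cos(y) + sin(x)sin(y).
Reasoning: Replace y by -y in cos(x+y) = cos(x)cos(y) - sin(x)sin(y) and use cos(-y) = cos(y), sin(-y) = -sin(y): cos(x-y) = cos(x)cos(y) + sin(x)sin(y).
So the two sides agree for all real values of x and y for which both sides are defined.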